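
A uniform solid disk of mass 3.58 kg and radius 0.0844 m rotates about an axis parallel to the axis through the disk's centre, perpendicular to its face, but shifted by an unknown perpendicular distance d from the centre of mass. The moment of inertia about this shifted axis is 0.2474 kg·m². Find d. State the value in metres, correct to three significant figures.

0.256

About the centre-of-mass axis, I_cm = (1/2)MR² = (1/2)(3.58)(0.0844)² = 0.012751 kg·m².
Parallel axis theorem: I = I_cm + Md², so Md² = 0.2474 − 0.012751 = 0.23465 kg·m².
d = √(0.23465 / 3.58) = 0.25602 m.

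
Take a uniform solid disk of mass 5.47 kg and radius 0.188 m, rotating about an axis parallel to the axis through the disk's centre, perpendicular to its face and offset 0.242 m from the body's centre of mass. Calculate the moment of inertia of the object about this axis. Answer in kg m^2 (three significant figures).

I_cm = (1/2)MR² = (1/2)(5.47)(0.188)² = 0.096666 kg m^2; centre at d = 0.242 m, so the parallel axis theorem gives I = 0.096666 + (5.47)(0.242)² = 0.41701 kg m^2.

0.417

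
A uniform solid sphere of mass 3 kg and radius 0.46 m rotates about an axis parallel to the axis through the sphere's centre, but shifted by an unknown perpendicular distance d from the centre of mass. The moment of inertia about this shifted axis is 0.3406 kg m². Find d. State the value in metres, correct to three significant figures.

0.170

About the centre-of-mass axis, I_cm = (2/5)MR² = (2/5)(3)(0.46)² = 0.25392 kg m².
Parallel axis theorem: I = I_cm + Md², so Md² = 0.3406 − 0.25392 = 0.08668 kg m².
d = √(0.08668 / 3) = 0.16998 m.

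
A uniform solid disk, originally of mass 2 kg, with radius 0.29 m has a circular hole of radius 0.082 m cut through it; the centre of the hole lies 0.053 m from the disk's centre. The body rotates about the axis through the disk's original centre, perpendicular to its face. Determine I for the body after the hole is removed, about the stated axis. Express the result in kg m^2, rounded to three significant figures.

0.0831

Unpierced body about its centre: I₀ = (1/2)MR² = (1/2)(2)(0.29)² = 0.0841 kg m^2.
The removed disk has mass m = M·(r/R)² = (2)(0.082/0.29)² = 0.1599 kg (same uniform areal density).
Its moment of inertia about the rotation axis (parallel-axis theorem): I_hole = (1/2)mr² + md² = (1/2)(0.1599)(0.082)² + (0.1599)(0.053)² = 0.00098677 kg m^2.
Treating the hole as negative mass, I = I₀ − I_hole = 0.0841 − 0.00098677 = 0.083113 kg m^2.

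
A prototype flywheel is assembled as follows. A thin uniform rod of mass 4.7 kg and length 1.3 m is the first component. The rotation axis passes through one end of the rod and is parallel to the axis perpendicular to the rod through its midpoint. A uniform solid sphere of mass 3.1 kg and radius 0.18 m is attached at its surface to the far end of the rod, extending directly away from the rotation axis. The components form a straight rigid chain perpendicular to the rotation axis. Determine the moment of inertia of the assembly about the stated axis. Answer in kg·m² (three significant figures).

9.48

Thin rod: I_cm = (1/12)ML² = (1/12)(4.7)(1.3)² = 0.66192 kg·m²; centre at d = 0.65 m, so the parallel axis theorem gives I = 0.66192 + (4.7)(0.65)² = 2.6477 kg·m².
Solid sphere: I_cm = (2/5)MR² = (2/5)(3.1)(0.18)² = 0.040176 kg·m²; centre at d = 0.65 + 0.65 + 0.18 = 1.48 m, so the parallel axis theorem gives I = 0.040176 + (3.1)(1.48)² = 6.8304 kg·m².
Total I = 2.6477 + 6.8304 = 9.4781 kg·m².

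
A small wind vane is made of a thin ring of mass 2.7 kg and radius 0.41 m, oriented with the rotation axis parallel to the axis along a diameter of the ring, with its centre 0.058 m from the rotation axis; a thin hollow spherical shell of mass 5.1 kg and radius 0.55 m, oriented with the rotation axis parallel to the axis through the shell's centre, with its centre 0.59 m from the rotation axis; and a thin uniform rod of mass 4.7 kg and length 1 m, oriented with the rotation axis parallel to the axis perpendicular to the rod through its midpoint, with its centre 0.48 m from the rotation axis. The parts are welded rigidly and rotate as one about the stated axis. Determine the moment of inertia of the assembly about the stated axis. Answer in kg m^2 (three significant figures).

4.51

Thin ring: I_cm = (1/2)MR² = (1/2)(2.7)(0.41)² = 0.22693 kg m^2; centre at d = 0.058 m, so I = I_cm + Md² gives I = 0.22693 + (2.7)(0.058)² = 0.23602 kg m^2.
Spherical shell: I_cm = (2/3)MR² = (2/3)(5.1)(0.55)² = 1.0285 kg m^2; centre at d = 0.59 m, so I = I_cm + Md² gives I = 1.0285 + (5.1)(0.59)² = 2.8038 kg m^2.
Thin rod: I_cm = (1/12)ML² = (1/12)(4.7)(1)² = 0.39167 kg m^2; centre at d = 0.48 m, so I = I_cm + Md² gives I = 0.39167 + (4.7)(0.48)² = 1.4745 kg m^2.
Total I = 0.23602 + 2.8038 + 1.4745 = 4.5144 kg m^2.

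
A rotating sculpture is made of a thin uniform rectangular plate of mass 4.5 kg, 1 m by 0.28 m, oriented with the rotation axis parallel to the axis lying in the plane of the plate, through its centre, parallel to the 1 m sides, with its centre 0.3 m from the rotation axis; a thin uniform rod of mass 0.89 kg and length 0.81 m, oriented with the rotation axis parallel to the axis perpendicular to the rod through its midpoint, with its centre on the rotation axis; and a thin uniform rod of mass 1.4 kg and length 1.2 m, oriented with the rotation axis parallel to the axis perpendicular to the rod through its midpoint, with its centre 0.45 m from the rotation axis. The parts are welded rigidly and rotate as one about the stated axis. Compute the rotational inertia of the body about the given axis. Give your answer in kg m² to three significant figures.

0.935

Rectangular plate: I_cm = (1/12)Mb² = (1/12)(4.5)(0.28)² = 0.0294 kg m²; centre at d = 0.3 m, so I = I_cm + Md² gives I = 0.0294 + (4.5)(0.3)² = 0.4344 kg m².
Thin rod: I_cm = (1/12)ML² = (1/12)(0.89)(0.81)² = 0.048661 kg m²; axis through the centre, so I = 0.048661 kg m².
Thin rod: I_cm = (1/12)ML² = (1/12)(1.4)(1.2)² = 0.168 kg m²; centre at d = 0.45 m, so I = I_cm + Md² gives I = 0.168 + (1.4)(0.45)² = 0.4515 kg m².
Total I = 0.4344 + 0.048661 + 0.4515 = 0.93456 kg m².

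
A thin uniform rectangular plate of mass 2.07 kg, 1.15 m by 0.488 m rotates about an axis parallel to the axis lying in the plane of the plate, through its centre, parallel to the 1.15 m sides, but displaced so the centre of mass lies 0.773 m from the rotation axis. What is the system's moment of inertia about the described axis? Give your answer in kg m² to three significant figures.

1.28

I_cm = (1/12)Mb² = (1/12)(2.07)(0.488)² = 0.04108 kg m²; centre at d = 0.773 m, so the parallel axis theorem gives I = 0.04108 + (2.07)(0.773)² = 1.278 kg m².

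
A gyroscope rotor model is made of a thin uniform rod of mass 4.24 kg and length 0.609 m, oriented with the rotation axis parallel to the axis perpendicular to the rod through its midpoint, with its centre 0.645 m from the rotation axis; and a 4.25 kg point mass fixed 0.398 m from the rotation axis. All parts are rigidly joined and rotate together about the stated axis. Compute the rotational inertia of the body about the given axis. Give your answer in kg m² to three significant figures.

Thin rod: I_cm = (1/12)ML² = (1/12)(4.24)(0.609)² = 0.13104 kg m²; centre at d = 0.645 m, so I = I_cm + Md² gives I = 0.13104 + (4.24)(0.645)² = 1.895 kg m².
Point mass: I_cm = 0; centre at d = 0.398 m, so I = I_cm + Md² gives I = 0 + (4.25)(0.398)² = 0.67322 kg m².
Total I = 1.895 + 0.67322 = 2.5682 kg m².

2.57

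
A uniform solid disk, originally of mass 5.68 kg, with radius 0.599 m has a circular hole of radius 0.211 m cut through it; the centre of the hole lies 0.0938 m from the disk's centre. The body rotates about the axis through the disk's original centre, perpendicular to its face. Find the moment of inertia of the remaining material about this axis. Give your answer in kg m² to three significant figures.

Unpierced body about its centre: I₀ = (1/2)MR² = (1/2)(5.68)(0.599)² = 1.019 kg m².
The removed disk has mass m = M·(r/R)² = (5.68)(0.211/0.599)² = 0.70479 kg (same uniform areal density).
Its moment of inertia about the rotation axis (parallel-axis theorem): I_hole = (1/2)mr² + md² = (1/2)(0.70479)(0.211)² + (0.70479)(0.0938)² = 0.02189 kg m².
Treating the hole as negative mass, I = I₀ − I_hole = 1.019 − 0.02189 = 0.9971 kg m².

0.997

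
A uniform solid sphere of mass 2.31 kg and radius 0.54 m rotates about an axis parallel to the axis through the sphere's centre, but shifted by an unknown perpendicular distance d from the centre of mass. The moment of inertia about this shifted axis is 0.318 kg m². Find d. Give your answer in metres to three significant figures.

0.145

About the centre-of-mass axis, I_cm = (2/5)MR² = (2/5)(2.31)(0.54)² = 0.26944 kg m².
Parallel axis theorem: I = I_cm + Md², so Md² = 0.318 − 0.26944 = 0.048562 kg m².
d = √(0.048562 / 2.31) = 0.14499 m.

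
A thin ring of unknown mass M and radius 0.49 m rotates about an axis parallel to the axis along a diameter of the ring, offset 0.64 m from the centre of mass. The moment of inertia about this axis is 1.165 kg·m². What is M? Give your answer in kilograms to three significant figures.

I = I_cm + Md² = (1/2)MR² + Md² = M·[0.5·(0.49)² + (0.64)²] = M·0.52965.
So M = 1.165 / 0.52965 = 2.1996 kg.

2.20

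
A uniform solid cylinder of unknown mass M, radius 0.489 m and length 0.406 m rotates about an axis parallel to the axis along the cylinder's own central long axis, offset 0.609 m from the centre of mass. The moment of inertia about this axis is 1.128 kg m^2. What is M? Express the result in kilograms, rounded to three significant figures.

I = I_cm + Md² = (1/2)MR² + Md² = M·[0.5·(0.489)² + (0.609)²] = M·0.49044.
So M = 1.128 / 0.49044 = 2.3 kg.

2.30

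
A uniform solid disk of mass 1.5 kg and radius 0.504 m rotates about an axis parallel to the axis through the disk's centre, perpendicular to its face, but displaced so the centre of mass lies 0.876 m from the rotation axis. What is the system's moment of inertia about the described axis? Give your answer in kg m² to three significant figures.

I_cm = (1/2)MR² = (1/2)(1.5)(0.504)² = 0.19051 kg m²; centre at d = 0.876 m, so the parallel axis theorem gives I = 0.19051 + (1.5)(0.876)² = 1.3416 kg m².

1.34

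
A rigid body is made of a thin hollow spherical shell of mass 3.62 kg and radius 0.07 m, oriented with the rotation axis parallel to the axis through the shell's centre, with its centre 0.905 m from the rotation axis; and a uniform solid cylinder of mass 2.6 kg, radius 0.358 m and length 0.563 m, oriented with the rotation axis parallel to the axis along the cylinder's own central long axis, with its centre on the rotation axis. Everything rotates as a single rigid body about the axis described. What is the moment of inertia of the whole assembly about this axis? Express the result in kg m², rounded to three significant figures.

3.14

Spherical shell: I_cm = (2/3)MR² = (2/3)(3.62)(0.07)² = 0.011825 kg m²; centre at d = 0.905 m, so the parallel axis theorem gives I = 0.011825 + (3.62)(0.905)² = 2.9767 kg m².
Solid cylinder: I_cm = (1/2)MR² = (1/2)(2.6)(0.358)² = 0.16661 kg m²; axis through the centre, so I = 0.16661 kg m².
Total I = 2.9767 + 0.16661 = 3.1433 kg m².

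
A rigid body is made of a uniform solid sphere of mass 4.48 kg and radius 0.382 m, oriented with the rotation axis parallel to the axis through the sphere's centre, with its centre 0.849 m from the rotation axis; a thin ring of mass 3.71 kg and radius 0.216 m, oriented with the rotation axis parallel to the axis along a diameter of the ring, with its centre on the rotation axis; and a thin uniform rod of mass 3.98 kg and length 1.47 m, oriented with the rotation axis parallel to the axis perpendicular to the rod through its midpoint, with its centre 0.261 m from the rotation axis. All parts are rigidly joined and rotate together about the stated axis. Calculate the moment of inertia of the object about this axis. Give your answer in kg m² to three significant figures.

Solid sphere: I_cm = (2/5)MR² = (2/5)(4.48)(0.382)² = 0.2615 kg m²; centre at d = 0.849 m, so the parallel axis theorem gives I = 0.2615 + (4.48)(0.849)² = 3.4907 kg m².
Thin ring: I_cm = (1/2)MR² = (1/2)(3.71)(0.216)² = 0.086547 kg m²; axis through the centre, so I = 0.086547 kg m².
Thin rod: I_cm = (1/12)ML² = (1/12)(3.98)(1.47)² = 0.7167 kg m²; centre at d = 0.261 m, so the parallel axis theorem gives I = 0.7167 + (3.98)(0.261)² = 0.98782 kg m².
Total I = 3.4907 + 0.086547 + 0.98782 = 4.5651 kg m².

4.57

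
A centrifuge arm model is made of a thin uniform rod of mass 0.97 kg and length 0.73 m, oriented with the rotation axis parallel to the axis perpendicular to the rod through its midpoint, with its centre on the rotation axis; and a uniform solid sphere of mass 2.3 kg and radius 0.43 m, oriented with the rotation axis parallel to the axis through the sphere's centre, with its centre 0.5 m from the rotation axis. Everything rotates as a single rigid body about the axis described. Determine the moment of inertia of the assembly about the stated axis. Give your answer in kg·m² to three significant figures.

0.788

Thin rod: I_cm = (1/12)ML² = (1/12)(0.97)(0.73)² = 0.043076 kg·m²; axis through the centre, so I = 0.043076 kg·m².
Solid sphere: I_cm = (2/5)MR² = (2/5)(2.3)(0.43)² = 0.17011 kg·m²; centre at d = 0.5 m, so I = I_cm + Md² gives I = 0.17011 + (2.3)(0.5)² = 0.74511 kg·m².
Total I = 0.043076 + 0.74511 = 0.78818 kg·m².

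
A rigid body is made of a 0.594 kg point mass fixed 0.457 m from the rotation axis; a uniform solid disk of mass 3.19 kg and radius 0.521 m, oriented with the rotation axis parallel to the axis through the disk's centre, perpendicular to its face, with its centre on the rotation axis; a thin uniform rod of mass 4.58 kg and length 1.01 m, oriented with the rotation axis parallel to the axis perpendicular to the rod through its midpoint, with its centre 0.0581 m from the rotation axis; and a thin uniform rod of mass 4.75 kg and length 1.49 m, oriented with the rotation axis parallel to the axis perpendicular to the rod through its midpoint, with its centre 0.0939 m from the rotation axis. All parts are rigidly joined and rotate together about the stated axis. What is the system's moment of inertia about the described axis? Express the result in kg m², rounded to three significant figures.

1.88

Point mass: I_cm = 0; centre at d = 0.457 m, so the parallel axis theorem gives I = 0 + (0.594)(0.457)² = 0.12406 kg m².
Solid disk: I_cm = (1/2)MR² = (1/2)(3.19)(0.521)² = 0.43295 kg m²; axis through the centre, so I = 0.43295 kg m².
Thin rod: I_cm = (1/12)ML² = (1/12)(4.58)(1.01)² = 0.38934 kg m²; centre at d = 0.0581 m, so the parallel axis theorem gives I = 0.38934 + (4.58)(0.0581)² = 0.4048 kg m².
Thin rod: I_cm = (1/12)ML² = (1/12)(4.75)(1.49)² = 0.87879 kg m²; centre at d = 0.0939 m, so the parallel axis theorem gives I = 0.87879 + (4.75)(0.0939)² = 0.92067 kg m².
Total I = 0.12406 + 0.43295 + 0.4048 + 0.92067 = 1.8825 kg m².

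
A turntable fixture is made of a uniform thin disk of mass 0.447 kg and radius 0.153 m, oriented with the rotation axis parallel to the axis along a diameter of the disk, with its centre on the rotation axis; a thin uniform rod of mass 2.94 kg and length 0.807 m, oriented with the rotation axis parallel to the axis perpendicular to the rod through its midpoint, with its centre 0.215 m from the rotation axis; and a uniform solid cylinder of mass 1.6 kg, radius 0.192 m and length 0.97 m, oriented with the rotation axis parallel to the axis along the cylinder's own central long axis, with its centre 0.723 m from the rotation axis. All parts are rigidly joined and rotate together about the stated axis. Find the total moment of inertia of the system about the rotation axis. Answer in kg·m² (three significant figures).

Thin disk: I_cm = (1/4)MR² = (1/4)(0.447)(0.153)² = 0.002616 kg·m²; axis through the centre, so I = 0.002616 kg·m².
Thin rod: I_cm = (1/12)ML² = (1/12)(2.94)(0.807)² = 0.15956 kg·m²; centre at d = 0.215 m, so the parallel axis theorem gives I = 0.15956 + (2.94)(0.215)² = 0.29546 kg·m².
Solid cylinder: I_cm = (1/2)MR² = (1/2)(1.6)(0.192)² = 0.029491 kg·m²; centre at d = 0.723 m, so the parallel axis theorem gives I = 0.029491 + (1.6)(0.723)² = 0.86586 kg·m².
Total I = 0.002616 + 0.29546 + 0.86586 = 1.1639 kg·m².

1.16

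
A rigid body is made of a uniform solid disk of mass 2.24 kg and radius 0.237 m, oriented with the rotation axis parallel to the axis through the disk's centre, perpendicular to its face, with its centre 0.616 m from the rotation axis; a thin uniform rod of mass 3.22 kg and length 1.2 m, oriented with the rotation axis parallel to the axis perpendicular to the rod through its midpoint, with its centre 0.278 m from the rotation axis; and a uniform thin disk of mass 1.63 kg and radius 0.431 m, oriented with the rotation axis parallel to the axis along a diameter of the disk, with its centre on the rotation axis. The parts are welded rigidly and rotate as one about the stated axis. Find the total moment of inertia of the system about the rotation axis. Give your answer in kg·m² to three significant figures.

Solid disk: I_cm = (1/2)MR² = (1/2)(2.24)(0.237)² = 0.062909 kg·m²; centre at d = 0.616 m, so the parallel axis theorem gives I = 0.062909 + (2.24)(0.616)² = 0.91289 kg·m².
Thin rod: I_cm = (1/12)ML² = (1/12)(3.22)(1.2)² = 0.3864 kg·m²; centre at d = 0.278 m, so the parallel axis theorem gives I = 0.3864 + (3.22)(0.278)² = 0.63525 kg·m².
Thin disk: I_cm = (1/4)MR² = (1/4)(1.63)(0.431)² = 0.075698 kg·m²; axis through the centre, so I = 0.075698 kg·m².
Total I = 0.91289 + 0.63525 + 0.075698 = 1.6238 kg·m².

1.62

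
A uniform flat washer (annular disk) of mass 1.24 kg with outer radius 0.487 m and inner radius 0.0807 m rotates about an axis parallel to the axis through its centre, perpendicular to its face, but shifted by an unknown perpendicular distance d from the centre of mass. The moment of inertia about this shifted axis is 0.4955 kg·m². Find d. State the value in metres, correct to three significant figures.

0.527

About the centre-of-mass axis, I_cm = (1/2)M(R²+r²) = (1/2)(1.24)[(0.487)² + (0.0807)²] = 0.15108 kg·m².
Parallel axis theorem: I = I_cm + Md², so Md² = 0.4955 − 0.15108 = 0.34442 kg·m².
d = √(0.34442 / 1.24) = 0.52703 m.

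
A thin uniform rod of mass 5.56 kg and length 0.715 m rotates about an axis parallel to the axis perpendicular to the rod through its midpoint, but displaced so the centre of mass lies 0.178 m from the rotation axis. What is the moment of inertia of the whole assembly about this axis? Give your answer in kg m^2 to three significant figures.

I_cm = (1/12)ML² = (1/12)(5.56)(0.715)² = 0.23687 kg m^2; centre at d = 0.178 m, so the parallel axis theorem gives I = 0.23687 + (5.56)(0.178)² = 0.41303 kg m^2.

0.413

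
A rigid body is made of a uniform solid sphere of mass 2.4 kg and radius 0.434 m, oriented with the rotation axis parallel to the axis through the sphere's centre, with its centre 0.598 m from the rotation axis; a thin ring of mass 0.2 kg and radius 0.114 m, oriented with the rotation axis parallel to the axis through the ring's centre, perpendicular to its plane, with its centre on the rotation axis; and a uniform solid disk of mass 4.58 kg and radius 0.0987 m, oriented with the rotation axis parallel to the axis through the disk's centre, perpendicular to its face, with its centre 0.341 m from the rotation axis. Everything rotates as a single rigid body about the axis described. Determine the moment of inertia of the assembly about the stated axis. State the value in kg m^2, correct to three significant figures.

Solid sphere: I_cm = (2/5)MR² = (2/5)(2.4)(0.434)² = 0.18082 kg m^2; centre at d = 0.598 m, so the parallel axis theorem gives I = 0.18082 + (2.4)(0.598)² = 1.0391 kg m^2.
Thin ring: I_cm = MR² = (0.2)(0.114)² = 0.0025992 kg m^2; axis through the centre, so I = 0.0025992 kg m^2.
Solid disk: I_cm = (1/2)MR² = (1/2)(4.58)(0.0987)² = 0.022308 kg m^2; centre at d = 0.341 m, so the parallel axis theorem gives I = 0.022308 + (4.58)(0.341)² = 0.55488 kg m^2.
Total I = 1.0391 + 0.0025992 + 0.55488 = 1.5965 kg m^2.

1.60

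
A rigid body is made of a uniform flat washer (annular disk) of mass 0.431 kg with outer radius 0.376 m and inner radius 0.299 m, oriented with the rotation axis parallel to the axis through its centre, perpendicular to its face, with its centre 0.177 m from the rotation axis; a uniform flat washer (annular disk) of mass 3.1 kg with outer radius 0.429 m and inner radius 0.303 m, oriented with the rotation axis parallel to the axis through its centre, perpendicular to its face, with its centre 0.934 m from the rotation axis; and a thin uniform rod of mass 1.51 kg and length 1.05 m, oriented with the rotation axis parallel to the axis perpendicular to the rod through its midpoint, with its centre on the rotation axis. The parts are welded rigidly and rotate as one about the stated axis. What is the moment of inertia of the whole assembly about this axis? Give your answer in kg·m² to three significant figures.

Annular disk: I_cm = (1/2)M(R²+r²) = (1/2)(0.431)[(0.376)² + (0.299)²] = 0.049732 kg·m²; centre at d = 0.177 m, so the parallel axis theorem gives I = 0.049732 + (0.431)(0.177)² = 0.063235 kg·m².
Annular disk: I_cm = (1/2)M(R²+r²) = (1/2)(3.1)[(0.429)² + (0.303)²] = 0.42757 kg·m²; centre at d = 0.934 m, so the parallel axis theorem gives I = 0.42757 + (3.1)(0.934)² = 3.1319 kg·m².
Thin rod: I_cm = (1/12)ML² = (1/12)(1.51)(1.05)² = 0.13873 kg·m²; axis through the centre, so I = 0.13873 kg·m².
Total I = 0.063235 + 3.1319 + 0.13873 = 3.3338 kg·m².

3.33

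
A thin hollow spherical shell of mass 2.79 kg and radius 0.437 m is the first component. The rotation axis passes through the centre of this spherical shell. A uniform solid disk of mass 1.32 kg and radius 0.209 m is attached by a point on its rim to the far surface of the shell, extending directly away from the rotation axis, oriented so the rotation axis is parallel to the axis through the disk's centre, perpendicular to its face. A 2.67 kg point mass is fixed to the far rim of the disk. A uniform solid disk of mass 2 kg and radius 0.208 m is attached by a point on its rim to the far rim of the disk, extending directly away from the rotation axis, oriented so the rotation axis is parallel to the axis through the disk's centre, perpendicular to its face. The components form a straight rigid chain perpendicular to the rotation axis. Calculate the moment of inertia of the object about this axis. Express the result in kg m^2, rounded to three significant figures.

Spherical shell: I_cm = (2/3)MR² = (2/3)(2.79)(0.437)² = 0.3552 kg m^2; axis through the centre, so I = 0.3552 kg m^2.
Solid disk: I_cm = (1/2)MR² = (1/2)(1.32)(0.209)² = 0.028829 kg m^2; centre at d = 0.437 + 0.209 = 0.646 m, so the parallel axis theorem gives I = 0.028829 + (1.32)(0.646)² = 0.57969 kg m^2.
Point mass: I_cm = 0; centre at d = 0.437 + 0.209 + 0.209 = 0.855 m, so the parallel axis theorem gives I = 0 + (2.67)(0.855)² = 1.9518 kg m^2.
Solid disk: I_cm = (1/2)MR² = (1/2)(2)(0.208)² = 0.043264 kg m^2; centre at d = 0.437 + 0.209 + 0.209 + 0.208 = 1.063 m, so the parallel axis theorem gives I = 0.043264 + (2)(1.063)² = 2.3032 kg m^2.
Total I = 0.3552 + 0.57969 + 1.9518 + 2.3032 = 5.1899 kg m^2.

5.19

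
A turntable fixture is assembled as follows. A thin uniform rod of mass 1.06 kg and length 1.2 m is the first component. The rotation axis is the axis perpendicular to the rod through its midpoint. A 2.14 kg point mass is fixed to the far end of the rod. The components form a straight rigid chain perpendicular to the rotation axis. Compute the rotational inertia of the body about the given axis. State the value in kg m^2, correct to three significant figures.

0.898

Thin rod: I_cm = (1/12)ML² = (1/12)(1.06)(1.2)² = 0.1272 kg m^2; axis through the centre, so I = 0.1272 kg m^2.
Point mass: I_cm = 0; centre at d = 0.6 m, so the parallel axis theorem gives I = 0 + (2.14)(0.6)² = 0.7704 kg m^2.
Total I = 0.1272 + 0.7704 = 0.8976 kg m^2.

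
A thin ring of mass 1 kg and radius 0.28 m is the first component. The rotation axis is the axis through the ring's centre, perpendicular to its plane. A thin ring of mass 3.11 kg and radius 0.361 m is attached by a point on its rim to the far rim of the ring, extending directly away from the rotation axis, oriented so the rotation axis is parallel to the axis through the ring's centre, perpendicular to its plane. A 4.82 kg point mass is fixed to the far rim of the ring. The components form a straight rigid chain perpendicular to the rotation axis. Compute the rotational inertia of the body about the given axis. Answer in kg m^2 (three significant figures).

6.60

Thin ring: I_cm = MR² = (1)(0.28)² = 0.0784 kg m^2; axis through the centre, so I = 0.0784 kg m^2.
Thin ring: I_cm = MR² = (3.11)(0.361)² = 0.4053 kg m^2; centre at d = 0.28 + 0.361 = 0.641 m, so the parallel axis theorem gives I = 0.4053 + (3.11)(0.641)² = 1.6831 kg m^2.
Point mass: I_cm = 0; centre at d = 0.28 + 0.361 + 0.361 = 1.002 m, so the parallel axis theorem gives I = 0 + (4.82)(1.002)² = 4.8393 kg m^2.
Total I = 0.0784 + 1.6831 + 4.8393 = 6.6008 kg m^2.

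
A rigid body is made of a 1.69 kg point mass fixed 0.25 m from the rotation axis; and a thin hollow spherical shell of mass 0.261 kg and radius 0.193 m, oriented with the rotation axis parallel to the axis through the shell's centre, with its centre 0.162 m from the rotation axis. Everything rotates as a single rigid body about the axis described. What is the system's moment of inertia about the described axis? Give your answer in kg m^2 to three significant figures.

0.119

Point mass: I_cm = 0; centre at d = 0.25 m, so the parallel axis theorem gives I = 0 + (1.69)(0.25)² = 0.10562 kg m^2.
Spherical shell: I_cm = (2/3)MR² = (2/3)(0.261)(0.193)² = 0.0064813 kg m^2; centre at d = 0.162 m, so the parallel axis theorem gives I = 0.0064813 + (0.261)(0.162)² = 0.013331 kg m^2.
Total I = 0.10562 + 0.013331 = 0.11896 kg m^2.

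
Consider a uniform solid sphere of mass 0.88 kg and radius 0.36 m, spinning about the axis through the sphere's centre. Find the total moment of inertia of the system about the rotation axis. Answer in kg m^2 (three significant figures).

0.0456

I_cm = (2/5)MR² = (2/5)(0.88)(0.36)² = 0.045619 kg m^2; axis through the centre, so I = 0.045619 kg m^2.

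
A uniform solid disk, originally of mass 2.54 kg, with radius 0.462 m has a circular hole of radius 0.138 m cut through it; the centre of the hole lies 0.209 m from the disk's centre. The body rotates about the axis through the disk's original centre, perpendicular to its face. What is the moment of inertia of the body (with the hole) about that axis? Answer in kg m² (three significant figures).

0.259

Unpierced body about its centre: I₀ = (1/2)MR² = (1/2)(2.54)(0.462)² = 0.27107 kg m².
The removed disk has mass m = M·(r/R)² = (2.54)(0.138/0.462)² = 0.22663 kg (same uniform areal density).
Its moment of inertia about the rotation axis (parallel-axis theorem): I_hole = (1/2)mr² + md² = (1/2)(0.22663)(0.138)² + (0.22663)(0.209)² = 0.012057 kg m².
Treating the hole as negative mass, I = I₀ − I_hole = 0.27107 − 0.012057 = 0.25902 kg m².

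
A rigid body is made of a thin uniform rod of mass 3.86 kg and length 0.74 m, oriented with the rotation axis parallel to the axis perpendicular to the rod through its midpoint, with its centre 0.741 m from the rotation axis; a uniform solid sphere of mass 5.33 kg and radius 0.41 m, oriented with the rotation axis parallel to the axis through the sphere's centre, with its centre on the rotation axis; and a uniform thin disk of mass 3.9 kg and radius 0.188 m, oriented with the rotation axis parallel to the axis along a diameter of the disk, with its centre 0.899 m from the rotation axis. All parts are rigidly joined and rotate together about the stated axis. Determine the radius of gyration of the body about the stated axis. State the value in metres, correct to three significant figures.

Thin rod: I_cm = (1/12)ML² = (1/12)(3.86)(0.74)² = 0.17614 kg m^2; centre at d = 0.741 m, so the parallel axis theorem gives I = 0.17614 + (3.86)(0.741)² = 2.2956 kg m^2.
Solid sphere: I_cm = (2/5)MR² = (2/5)(5.33)(0.41)² = 0.35839 kg m^2; axis through the centre, so I = 0.35839 kg m^2.
Thin disk: I_cm = (1/4)MR² = (1/4)(3.9)(0.188)² = 0.03446 kg m^2; centre at d = 0.899 m, so the parallel axis theorem gives I = 0.03446 + (3.9)(0.899)² = 3.1864 kg m^2.
Total I = 5.8404 kg m^2; total mass M = 13.09 kg.
k = √(I/M) = √(5.8404/13.09) = 0.66796 m.

0.668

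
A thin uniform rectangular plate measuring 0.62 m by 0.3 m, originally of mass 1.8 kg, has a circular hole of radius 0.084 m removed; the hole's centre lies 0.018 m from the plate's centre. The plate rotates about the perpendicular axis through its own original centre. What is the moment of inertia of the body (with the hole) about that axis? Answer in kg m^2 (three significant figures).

Unpierced body about its centre: I₀ = (1/12)M(a²+b²) = (1/12)(1.8)[(0.62)² + (0.3)²] = 0.07116 kg m^2.
The removed disk has mass m = M·πr²/(ab) = (1.8)·π(0.084)²/(0.62·0.3) = 0.21452 kg (same uniform areal density).
Its moment of inertia about the rotation axis (parallel-axis theorem): I_hole = (1/2)mr² + md² = (1/2)(0.21452)(0.084)² + (0.21452)(0.018)² = 0.00082633 kg m^2.
Treating the hole as negative mass, I = I₀ − I_hole = 0.07116 − 0.00082633 = 0.070334 kg m^2.

0.0703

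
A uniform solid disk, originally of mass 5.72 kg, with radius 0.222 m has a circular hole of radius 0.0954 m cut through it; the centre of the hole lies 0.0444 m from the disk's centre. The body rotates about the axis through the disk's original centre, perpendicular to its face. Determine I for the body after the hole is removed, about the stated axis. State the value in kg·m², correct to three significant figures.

Unpierced body about its centre: I₀ = (1/2)MR² = (1/2)(5.72)(0.222)² = 0.14095 kg·m².
The removed disk has mass m = M·(r/R)² = (5.72)(0.0954/0.222)² = 1.0563 kg (same uniform areal density).
Its moment of inertia about the rotation axis (parallel-axis theorem): I_hole = (1/2)mr² + md² = (1/2)(1.0563)(0.0954)² + (1.0563)(0.0444)² = 0.0068891 kg·m².
Treating the hole as negative mass, I = I₀ − I_hole = 0.14095 − 0.0068891 = 0.13406 kg·m².

0.134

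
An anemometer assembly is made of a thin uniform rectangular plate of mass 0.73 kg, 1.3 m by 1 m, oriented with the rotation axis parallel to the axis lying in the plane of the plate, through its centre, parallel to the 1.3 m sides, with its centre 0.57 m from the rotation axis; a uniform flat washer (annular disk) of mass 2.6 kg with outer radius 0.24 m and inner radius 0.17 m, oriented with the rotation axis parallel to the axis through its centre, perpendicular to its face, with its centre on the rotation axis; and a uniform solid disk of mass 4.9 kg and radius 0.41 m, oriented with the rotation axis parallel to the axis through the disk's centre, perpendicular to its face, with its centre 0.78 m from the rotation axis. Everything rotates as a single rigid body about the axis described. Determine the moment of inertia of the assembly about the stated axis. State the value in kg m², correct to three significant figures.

3.80

Rectangular plate: I_cm = (1/12)Mb² = (1/12)(0.73)(1)² = 0.060833 kg m²; centre at d = 0.57 m, so the parallel axis theorem gives I = 0.060833 + (0.73)(0.57)² = 0.29801 kg m².
Annular disk: I_cm = (1/2)M(R²+r²) = (1/2)(2.6)[(0.24)² + (0.17)²] = 0.11245 kg m²; axis through the centre, so I = 0.11245 kg m².
Solid disk: I_cm = (1/2)MR² = (1/2)(4.9)(0.41)² = 0.41184 kg m²; centre at d = 0.78 m, so the parallel axis theorem gives I = 0.41184 + (4.9)(0.78)² = 3.393 kg m².
Total I = 0.29801 + 0.11245 + 3.393 = 3.8035 kg m².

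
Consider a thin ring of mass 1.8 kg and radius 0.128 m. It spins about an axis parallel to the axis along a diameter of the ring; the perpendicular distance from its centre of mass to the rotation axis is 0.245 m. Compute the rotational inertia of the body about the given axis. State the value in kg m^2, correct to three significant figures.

I_cm = (1/2)MR² = (1/2)(1.8)(0.128)² = 0.014746 kg m^2; centre at d = 0.245 m, so I = I_cm + Md² gives I = 0.014746 + (1.8)(0.245)² = 0.12279 kg m^2.

0.123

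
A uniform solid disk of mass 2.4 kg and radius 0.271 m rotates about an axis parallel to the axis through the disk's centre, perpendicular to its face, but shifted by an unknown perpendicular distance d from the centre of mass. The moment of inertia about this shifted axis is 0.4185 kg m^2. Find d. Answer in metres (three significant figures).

About the centre-of-mass axis, I_cm = (1/2)MR² = (1/2)(2.4)(0.271)² = 0.088129 kg m^2.
Parallel axis theorem: I = I_cm + Md², so Md² = 0.4185 − 0.088129 = 0.33037 kg m^2.
d = √(0.33037 / 2.4) = 0.37102 m.

0.371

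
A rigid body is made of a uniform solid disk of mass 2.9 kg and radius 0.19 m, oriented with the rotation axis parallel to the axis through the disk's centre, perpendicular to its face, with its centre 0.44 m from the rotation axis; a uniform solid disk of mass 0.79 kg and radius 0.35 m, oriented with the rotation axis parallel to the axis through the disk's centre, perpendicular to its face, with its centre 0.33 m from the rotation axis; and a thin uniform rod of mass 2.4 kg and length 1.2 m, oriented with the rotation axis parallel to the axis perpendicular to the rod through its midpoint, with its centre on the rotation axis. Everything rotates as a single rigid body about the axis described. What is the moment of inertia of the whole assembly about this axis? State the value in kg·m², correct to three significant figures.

Solid disk: I_cm = (1/2)MR² = (1/2)(2.9)(0.19)² = 0.052345 kg·m²; centre at d = 0.44 m, so I = I_cm + Md² gives I = 0.052345 + (2.9)(0.44)² = 0.61378 kg·m².
Solid disk: I_cm = (1/2)MR² = (1/2)(0.79)(0.35)² = 0.048387 kg·m²; centre at d = 0.33 m, so I = I_cm + Md² gives I = 0.048387 + (0.79)(0.33)² = 0.13442 kg·m².
Thin rod: I_cm = (1/12)ML² = (1/12)(2.4)(1.2)² = 0.288 kg·m²; axis through the centre, so I = 0.288 kg·m².
Total I = 0.61378 + 0.13442 + 0.288 = 1.0362 kg·m².

1.04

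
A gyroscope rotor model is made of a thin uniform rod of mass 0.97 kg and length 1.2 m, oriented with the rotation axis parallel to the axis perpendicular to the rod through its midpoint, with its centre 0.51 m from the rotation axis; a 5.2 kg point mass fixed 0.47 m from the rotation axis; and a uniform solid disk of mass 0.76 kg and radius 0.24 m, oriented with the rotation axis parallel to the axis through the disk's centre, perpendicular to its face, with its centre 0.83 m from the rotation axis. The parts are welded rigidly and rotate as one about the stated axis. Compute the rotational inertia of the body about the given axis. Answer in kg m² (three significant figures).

2.06

Thin rod: I_cm = (1/12)ML² = (1/12)(0.97)(1.2)² = 0.1164 kg m²; centre at d = 0.51 m, so I = I_cm + Md² gives I = 0.1164 + (0.97)(0.51)² = 0.3687 kg m².
Point mass: I_cm = 0; centre at d = 0.47 m, so I = I_cm + Md² gives I = 0 + (5.2)(0.47)² = 1.1487 kg m².
Solid disk: I_cm = (1/2)MR² = (1/2)(0.76)(0.24)² = 0.021888 kg m²; centre at d = 0.83 m, so I = I_cm + Md² gives I = 0.021888 + (0.76)(0.83)² = 0.54545 kg m².
Total I = 0.3687 + 1.1487 + 0.54545 = 2.0628 kg m².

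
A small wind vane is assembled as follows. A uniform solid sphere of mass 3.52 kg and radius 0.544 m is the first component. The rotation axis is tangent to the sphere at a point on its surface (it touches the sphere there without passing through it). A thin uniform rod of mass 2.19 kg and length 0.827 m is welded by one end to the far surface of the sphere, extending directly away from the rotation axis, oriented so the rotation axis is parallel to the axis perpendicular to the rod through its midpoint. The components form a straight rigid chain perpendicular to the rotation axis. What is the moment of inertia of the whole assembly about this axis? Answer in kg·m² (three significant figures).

6.52

Solid sphere: I_cm = (2/5)MR² = (2/5)(3.52)(0.544)² = 0.41668 kg·m²; centre at d = 0.544 m, so the parallel axis theorem gives I = 0.41668 + (3.52)(0.544)² = 1.4584 kg·m².
Thin rod: I_cm = (1/12)ML² = (1/12)(2.19)(0.827)² = 0.12482 kg·m²; centre at d = 0.544 + 0.544 + 0.4135 = 1.5015 m, so the parallel axis theorem gives I = 0.12482 + (2.19)(1.5015)² = 5.0622 kg·m².
Total I = 1.4584 + 5.0622 = 6.5205 kg·m².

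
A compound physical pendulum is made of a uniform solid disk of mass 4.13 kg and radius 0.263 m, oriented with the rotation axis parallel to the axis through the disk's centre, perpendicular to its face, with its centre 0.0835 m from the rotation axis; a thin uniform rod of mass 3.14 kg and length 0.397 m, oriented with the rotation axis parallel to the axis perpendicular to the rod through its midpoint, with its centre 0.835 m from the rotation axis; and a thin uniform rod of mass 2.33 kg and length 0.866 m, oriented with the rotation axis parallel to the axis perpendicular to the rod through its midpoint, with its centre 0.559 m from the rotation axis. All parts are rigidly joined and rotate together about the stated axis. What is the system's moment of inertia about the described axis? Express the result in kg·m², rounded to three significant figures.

Solid disk: I_cm = (1/2)MR² = (1/2)(4.13)(0.263)² = 0.14283 kg·m²; centre at d = 0.0835 m, so the parallel axis theorem gives I = 0.14283 + (4.13)(0.0835)² = 0.17163 kg·m².
Thin rod: I_cm = (1/12)ML² = (1/12)(3.14)(0.397)² = 0.041241 kg·m²; centre at d = 0.835 m, so the parallel axis theorem gives I = 0.041241 + (3.14)(0.835)² = 2.2305 kg·m².
Thin rod: I_cm = (1/12)ML² = (1/12)(2.33)(0.866)² = 0.14562 kg·m²; centre at d = 0.559 m, so the parallel axis theorem gives I = 0.14562 + (2.33)(0.559)² = 0.8737 kg·m².
Total I = 0.17163 + 2.2305 + 0.8737 = 3.2759 kg·m².

3.28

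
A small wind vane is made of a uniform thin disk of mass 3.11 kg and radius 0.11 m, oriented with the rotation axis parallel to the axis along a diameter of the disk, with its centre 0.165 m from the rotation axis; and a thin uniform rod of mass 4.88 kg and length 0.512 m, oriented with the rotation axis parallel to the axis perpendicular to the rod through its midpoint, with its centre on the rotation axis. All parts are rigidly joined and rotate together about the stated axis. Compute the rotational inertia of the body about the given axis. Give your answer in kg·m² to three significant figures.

Thin disk: I_cm = (1/4)MR² = (1/4)(3.11)(0.11)² = 0.0094077 kg·m²; centre at d = 0.165 m, so I = I_cm + Md² gives I = 0.0094077 + (3.11)(0.165)² = 0.094078 kg·m².
Thin rod: I_cm = (1/12)ML² = (1/12)(4.88)(0.512)² = 0.10661 kg·m²; axis through the centre, so I = 0.10661 kg·m².
Total I = 0.094078 + 0.10661 = 0.20068 kg·m².

0.201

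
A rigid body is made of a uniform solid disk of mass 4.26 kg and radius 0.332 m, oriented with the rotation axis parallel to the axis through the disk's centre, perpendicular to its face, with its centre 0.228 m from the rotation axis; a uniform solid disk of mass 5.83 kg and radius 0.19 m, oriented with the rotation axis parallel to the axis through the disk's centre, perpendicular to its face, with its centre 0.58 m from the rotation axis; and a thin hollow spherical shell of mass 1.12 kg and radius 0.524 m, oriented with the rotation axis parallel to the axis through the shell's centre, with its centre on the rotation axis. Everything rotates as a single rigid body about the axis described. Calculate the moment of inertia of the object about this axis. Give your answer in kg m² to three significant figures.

2.73

Solid disk: I_cm = (1/2)MR² = (1/2)(4.26)(0.332)² = 0.23478 kg m²; centre at d = 0.228 m, so I = I_cm + Md² gives I = 0.23478 + (4.26)(0.228)² = 0.45623 kg m².
Solid disk: I_cm = (1/2)MR² = (1/2)(5.83)(0.19)² = 0.10523 kg m²; centre at d = 0.58 m, so I = I_cm + Md² gives I = 0.10523 + (5.83)(0.58)² = 2.0664 kg m².
Spherical shell: I_cm = (2/3)MR² = (2/3)(1.12)(0.524)² = 0.20502 kg m²; axis through the centre, so I = 0.20502 kg m².
Total I = 0.45623 + 2.0664 + 0.20502 = 2.7277 kg m².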